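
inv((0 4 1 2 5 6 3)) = (0 3 6 5 2 1 4)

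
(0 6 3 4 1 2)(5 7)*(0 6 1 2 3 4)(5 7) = (0 1 3)(2 6 4)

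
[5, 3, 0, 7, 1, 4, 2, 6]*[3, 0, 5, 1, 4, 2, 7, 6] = [2, 1, 3, 6, 0, 4, 5, 7]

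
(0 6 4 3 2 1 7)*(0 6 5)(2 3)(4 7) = (0 5)(1 4 2)(6 7)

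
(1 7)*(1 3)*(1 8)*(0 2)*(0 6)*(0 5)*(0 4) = (0 2 6 5 4)(1 7 3 8)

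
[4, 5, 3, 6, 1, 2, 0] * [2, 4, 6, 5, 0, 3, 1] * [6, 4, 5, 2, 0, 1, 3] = [6, 2, 1, 4, 0, 3, 5]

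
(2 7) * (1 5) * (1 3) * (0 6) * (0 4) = (0 6 4)(1 5 3)(2 7)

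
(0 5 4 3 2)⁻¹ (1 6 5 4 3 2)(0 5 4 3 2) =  (0 1 6 4 3 2)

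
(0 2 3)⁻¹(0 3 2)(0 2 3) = (0 3 2)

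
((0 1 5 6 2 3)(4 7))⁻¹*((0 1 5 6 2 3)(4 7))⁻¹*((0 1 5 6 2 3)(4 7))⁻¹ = (0 6)(1 2)(3 5)(4 7)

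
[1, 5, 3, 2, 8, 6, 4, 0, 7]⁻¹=[7, 0, 3, 2, 6, 1, 5, 8, 4]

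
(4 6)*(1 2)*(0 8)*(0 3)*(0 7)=(0 8 3 7)(1 2)(4 6)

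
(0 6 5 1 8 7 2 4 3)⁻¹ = (0 3 4 2 7 8 1 5 6)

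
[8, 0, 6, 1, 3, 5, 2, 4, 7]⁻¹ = [1, 3, 6, 4, 7, 5, 2, 8, 0]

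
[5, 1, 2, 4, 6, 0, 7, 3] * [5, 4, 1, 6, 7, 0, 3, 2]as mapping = [0→0, 1→4, 2→1, 3→7, 4→3, 5→5, 6→2, 7→6]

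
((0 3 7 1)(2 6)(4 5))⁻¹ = (0 1 7 3)(2 6)(4 5)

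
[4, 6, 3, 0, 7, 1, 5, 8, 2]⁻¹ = [3, 5, 8, 2, 0, 6, 1, 4, 7]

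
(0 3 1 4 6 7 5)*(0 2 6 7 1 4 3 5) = (0 5 2 6 1 3 4 7)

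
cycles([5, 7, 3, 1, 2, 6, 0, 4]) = (0 5 6)(1 7 4 2 3)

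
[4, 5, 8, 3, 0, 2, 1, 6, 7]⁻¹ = [4, 6, 5, 3, 0, 1, 7, 8, 2]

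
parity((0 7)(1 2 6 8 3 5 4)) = odd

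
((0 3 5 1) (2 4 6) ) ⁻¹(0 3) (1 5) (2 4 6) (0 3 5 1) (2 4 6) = (0 1) (2 4 6) (3 5) 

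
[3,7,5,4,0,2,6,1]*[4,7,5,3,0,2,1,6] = [3,6,2,0,4,5,1,7]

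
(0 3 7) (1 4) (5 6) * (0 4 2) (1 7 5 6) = (0 3 5 1 2) (4 7) 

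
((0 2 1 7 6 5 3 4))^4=(0 6)(1 3)(2 5)(4 7)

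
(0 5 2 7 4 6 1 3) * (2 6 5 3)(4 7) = (0 3)(1 2 4 5 6)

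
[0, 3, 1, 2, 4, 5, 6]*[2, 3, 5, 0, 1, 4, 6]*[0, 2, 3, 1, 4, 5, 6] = [3, 0, 1, 5, 2, 4, 6] 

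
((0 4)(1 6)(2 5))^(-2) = ()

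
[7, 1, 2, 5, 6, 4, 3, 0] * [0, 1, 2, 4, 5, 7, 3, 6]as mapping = [0→6, 1→1, 2→2, 3→7, 4→3, 5→5, 6→4, 7→0]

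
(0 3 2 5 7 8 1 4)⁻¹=(0 4 1 8 7 5 2 3)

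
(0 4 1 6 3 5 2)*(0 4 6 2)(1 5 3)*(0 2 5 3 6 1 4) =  (0 1 5 2)(3 6 4)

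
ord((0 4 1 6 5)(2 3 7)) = 15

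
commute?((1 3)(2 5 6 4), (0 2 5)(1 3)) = no:(1 3)(2 5 6 4) * (0 2 5)(1 3) = (0 2)(4 5 6), (0 2 5)(1 3) * (1 3)(2 5 6 4) = (0 5)(2 6 4)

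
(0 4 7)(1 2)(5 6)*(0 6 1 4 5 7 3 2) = (0 5 1)(2 4 3)(6 7)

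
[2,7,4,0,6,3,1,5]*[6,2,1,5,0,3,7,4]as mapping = [0→1,1→4,2→0,3→6,4→7,5→5,6→2,7→3]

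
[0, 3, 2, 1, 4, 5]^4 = [0, 1, 2, 3, 4, 5]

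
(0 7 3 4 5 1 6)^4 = (0 5 7 1 3 6 4)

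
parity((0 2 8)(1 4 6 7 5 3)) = odd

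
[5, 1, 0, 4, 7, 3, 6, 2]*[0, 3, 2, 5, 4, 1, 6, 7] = [1, 3, 0, 4, 7, 5, 6, 2]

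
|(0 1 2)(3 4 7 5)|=12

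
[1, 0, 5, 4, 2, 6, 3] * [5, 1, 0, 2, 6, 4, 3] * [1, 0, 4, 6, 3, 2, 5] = [0, 2, 3, 5, 1, 6, 4]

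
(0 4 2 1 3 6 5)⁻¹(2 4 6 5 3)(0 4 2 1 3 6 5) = (0 6 1 2 5)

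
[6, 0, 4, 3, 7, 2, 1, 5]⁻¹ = [1, 6, 5, 3, 2, 7, 0, 4]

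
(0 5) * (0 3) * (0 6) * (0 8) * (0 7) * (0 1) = (0 5 3 6 8 7 1)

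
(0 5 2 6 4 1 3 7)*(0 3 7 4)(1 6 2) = (0 5 1 7 3 4 6)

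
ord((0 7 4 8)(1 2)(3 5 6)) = 12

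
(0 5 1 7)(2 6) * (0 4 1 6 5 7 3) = (0 7 4 1 3)(2 5 6)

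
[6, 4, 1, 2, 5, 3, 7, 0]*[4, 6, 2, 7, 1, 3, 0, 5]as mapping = [0→0, 1→1, 2→6, 3→2, 4→3, 5→7, 6→5, 7→4]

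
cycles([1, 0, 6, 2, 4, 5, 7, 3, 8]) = (0 1)(2 6 7 3)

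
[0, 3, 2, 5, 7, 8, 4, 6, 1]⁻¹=[0, 8, 2, 1, 6, 3, 7, 4, 5]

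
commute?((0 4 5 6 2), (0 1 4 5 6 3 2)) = no:(0 4 5 6 2)*(0 1 4 5 6 3 2) = (0 5 3 2 1 4 6), (0 1 4 5 6 3 2)*(0 4 5 6 2) = (0 1 5 2 4 6 3)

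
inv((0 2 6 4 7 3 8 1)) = (0 1 8 3 7 4 6 2)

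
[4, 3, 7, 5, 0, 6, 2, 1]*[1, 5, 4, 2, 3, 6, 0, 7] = [3, 2, 7, 6, 1, 0, 4, 5]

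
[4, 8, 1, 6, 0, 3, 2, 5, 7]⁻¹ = [4, 2, 6, 5, 0, 7, 3, 8, 1]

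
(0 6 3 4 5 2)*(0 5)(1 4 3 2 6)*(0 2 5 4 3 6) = (0 1 3 6 5)(2 4)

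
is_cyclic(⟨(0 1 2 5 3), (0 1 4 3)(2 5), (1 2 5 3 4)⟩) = no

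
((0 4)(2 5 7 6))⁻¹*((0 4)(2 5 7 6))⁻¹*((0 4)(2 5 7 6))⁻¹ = (0 4)(2 5 7 6)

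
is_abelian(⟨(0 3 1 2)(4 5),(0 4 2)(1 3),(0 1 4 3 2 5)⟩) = no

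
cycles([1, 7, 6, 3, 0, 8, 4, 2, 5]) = (0 1 7 2 6 4)(5 8)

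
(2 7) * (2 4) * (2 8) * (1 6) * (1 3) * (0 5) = (0 5)(1 6 3)(2 7 4 8)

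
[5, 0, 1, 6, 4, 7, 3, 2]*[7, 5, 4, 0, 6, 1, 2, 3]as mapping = [0→1, 1→7, 2→5, 3→2, 4→6, 5→3, 6→0, 7→4]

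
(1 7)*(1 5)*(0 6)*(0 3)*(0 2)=(0 6 3 2)(1 7 5)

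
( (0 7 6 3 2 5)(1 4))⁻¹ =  (0 5 2 3 6 7)(1 4)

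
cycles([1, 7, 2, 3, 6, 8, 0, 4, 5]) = (0 1 7 4 6)(5 8)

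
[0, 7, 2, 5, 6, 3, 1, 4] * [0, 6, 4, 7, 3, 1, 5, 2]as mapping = [0→0, 1→2, 2→4, 3→1, 4→5, 5→7, 6→6, 7→3]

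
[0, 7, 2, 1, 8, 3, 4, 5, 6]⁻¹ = [0, 3, 2, 5, 6, 7, 8, 1, 4]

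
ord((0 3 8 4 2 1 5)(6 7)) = 14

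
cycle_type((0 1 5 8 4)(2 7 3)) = 3.5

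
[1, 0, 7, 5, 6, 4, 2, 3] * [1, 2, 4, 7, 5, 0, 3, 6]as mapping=[0→2, 1→1, 2→6, 3→0, 4→3, 5→5, 6→4, 7→7]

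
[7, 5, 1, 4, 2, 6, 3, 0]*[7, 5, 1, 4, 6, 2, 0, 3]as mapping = [0→3, 1→2, 2→5, 3→6, 4→1, 5→0, 6→4, 7→7]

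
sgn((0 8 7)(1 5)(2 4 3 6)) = 1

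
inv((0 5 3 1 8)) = (0 8 1 3 5)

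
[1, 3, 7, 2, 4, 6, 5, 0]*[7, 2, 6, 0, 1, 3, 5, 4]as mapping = [0→2, 1→0, 2→4, 3→6, 4→1, 5→5, 6→3, 7→7]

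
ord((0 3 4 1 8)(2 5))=10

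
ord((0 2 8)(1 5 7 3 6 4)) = 6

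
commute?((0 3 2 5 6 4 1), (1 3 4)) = no:(0 3 2 5 6 4 1) * (1 3 4) = (0 4 3 2 5 6 1), (1 3 4) * (0 3 2 5 6 4 1) = (0 3 1 2 5 6 4)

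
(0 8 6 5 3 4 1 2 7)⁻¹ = (0 7 2 1 4 3 5 6 8)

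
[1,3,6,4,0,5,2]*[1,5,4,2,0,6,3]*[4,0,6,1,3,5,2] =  [5,6,1,4,0,2,3]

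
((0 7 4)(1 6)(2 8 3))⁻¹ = (0 4 7)(1 6)(2 3 8)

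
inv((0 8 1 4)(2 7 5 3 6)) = (0 4 1 8)(2 6 3 5 7)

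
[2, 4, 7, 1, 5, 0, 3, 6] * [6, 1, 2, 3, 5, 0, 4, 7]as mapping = [0→2, 1→5, 2→7, 3→1, 4→0, 5→6, 6→3, 7→4]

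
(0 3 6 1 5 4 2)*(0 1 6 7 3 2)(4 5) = (0 2 1 4)(3 7)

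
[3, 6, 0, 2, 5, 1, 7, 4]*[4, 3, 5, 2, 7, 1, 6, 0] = [2, 6, 4, 5, 1, 3, 0, 7]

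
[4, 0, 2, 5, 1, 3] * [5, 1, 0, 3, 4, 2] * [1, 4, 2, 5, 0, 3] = [0, 3, 1, 2, 4, 5]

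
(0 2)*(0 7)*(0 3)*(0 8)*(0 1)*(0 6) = (0 2 7 3 8 1 6)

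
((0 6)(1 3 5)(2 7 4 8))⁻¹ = (0 6)(1 5 3)(2 8 4 7)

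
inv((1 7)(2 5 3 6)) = (1 7)(2 6 3 5)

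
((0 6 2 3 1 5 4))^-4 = (0 3 4 2 5 6 1)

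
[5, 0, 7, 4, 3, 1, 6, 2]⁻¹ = [1, 5, 7, 4, 3, 0, 6, 2]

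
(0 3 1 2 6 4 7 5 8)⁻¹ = (0 8 5 7 4 6 2 1 3)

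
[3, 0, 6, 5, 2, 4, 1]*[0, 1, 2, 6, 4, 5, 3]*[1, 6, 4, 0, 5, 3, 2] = [2, 1, 0, 3, 4, 5, 6]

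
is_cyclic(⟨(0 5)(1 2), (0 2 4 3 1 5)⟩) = no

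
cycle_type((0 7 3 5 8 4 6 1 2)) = 9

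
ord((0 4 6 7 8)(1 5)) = 10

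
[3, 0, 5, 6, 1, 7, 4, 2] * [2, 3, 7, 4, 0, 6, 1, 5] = [4, 2, 6, 1, 3, 5, 0, 7]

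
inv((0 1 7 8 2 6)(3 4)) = (0 6 2 8 7 1)(3 4)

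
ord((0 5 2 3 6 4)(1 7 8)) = 6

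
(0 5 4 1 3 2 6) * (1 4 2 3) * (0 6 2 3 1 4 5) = (1 4 5 3)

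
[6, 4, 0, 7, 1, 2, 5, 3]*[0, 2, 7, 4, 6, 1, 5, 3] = [5, 6, 0, 3, 2, 7, 1, 4]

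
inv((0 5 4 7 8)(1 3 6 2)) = (0 8 7 4 5)(1 2 6 3)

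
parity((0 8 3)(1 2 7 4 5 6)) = odd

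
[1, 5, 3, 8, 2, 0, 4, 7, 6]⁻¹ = [5, 0, 4, 2, 6, 1, 8, 7, 3]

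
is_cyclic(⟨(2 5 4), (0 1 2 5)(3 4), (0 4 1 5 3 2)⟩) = no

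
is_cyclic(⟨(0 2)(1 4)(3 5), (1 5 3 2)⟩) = no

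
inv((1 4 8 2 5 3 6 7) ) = (1 7 6 3 5 2 8 4) 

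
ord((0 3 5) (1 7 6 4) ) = 12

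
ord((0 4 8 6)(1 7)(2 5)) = 4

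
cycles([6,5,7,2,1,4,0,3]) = (0 6)(1 5 4)(2 7 3)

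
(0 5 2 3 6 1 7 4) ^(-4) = (0 6) (1 5) (2 7) (3 4) 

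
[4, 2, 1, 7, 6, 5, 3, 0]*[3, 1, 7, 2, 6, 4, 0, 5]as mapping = [0→6, 1→7, 2→1, 3→5, 4→0, 5→4, 6→2, 7→3]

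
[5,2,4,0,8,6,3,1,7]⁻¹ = [3,7,1,6,2,0,5,8,4]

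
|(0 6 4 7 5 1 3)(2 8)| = 14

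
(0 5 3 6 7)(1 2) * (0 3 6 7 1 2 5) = (1 5 6)(3 7)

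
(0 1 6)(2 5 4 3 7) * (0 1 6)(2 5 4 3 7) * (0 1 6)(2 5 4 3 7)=(2 3 5 7 4)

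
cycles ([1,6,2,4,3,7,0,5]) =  (0 1 6)(3 4)(5 7)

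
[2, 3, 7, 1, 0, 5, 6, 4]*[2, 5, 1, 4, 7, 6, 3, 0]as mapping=[0→1, 1→4, 2→0, 3→5, 4→2, 5→6, 6→3, 7→7]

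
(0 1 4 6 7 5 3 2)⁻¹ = (0 2 3 5 7 6 4 1)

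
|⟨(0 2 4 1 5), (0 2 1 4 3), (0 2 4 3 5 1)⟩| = 720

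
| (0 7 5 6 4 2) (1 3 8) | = 6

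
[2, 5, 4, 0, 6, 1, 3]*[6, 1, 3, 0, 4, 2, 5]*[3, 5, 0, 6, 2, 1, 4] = [6, 0, 2, 4, 1, 5, 3]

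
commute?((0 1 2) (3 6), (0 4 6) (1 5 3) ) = no:(0 1 2) (3 6)*(0 4 6) (1 5 3) = (0 5 3) (1 2 4 6), (0 4 6) (1 5 3)*(0 1 2) (3 6) = (0 4 3 2) (1 5 6) 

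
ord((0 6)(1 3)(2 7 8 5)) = 4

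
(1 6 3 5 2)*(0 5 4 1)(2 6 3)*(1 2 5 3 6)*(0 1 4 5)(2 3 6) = (0 6)(1 2)(3 5 4)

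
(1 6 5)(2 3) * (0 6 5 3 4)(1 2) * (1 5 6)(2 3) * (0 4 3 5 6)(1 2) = (0 2 3 6 1)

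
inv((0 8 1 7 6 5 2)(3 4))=(0 2 5 6 7 1 8)(3 4)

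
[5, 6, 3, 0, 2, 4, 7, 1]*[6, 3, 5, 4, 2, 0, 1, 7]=[0, 1, 4, 6, 5, 2, 7, 3]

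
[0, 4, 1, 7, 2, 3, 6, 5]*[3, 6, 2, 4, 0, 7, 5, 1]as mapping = [0→3, 1→0, 2→6, 3→1, 4→2, 5→4, 6→5, 7→7]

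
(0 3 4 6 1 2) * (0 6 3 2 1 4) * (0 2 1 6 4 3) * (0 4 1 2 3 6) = (0 2 1)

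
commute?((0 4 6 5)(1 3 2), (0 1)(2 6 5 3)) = no:(0 4 6 5)(1 3 2) * (0 1)(2 6 5 3) = (0 4 5 1 2)(3 6), (0 1)(2 6 5 3) * (0 4 6 5)(1 3 2) = (0 3 1 4 6)(2 5)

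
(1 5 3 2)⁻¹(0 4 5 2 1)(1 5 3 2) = (0 4 3 1 5)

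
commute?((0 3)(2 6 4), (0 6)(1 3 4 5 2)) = no:(0 3)(2 6 4)*(0 6)(1 3 4 5 2) = (0 4 1 3 6 5 2), (0 6)(1 3 4 5 2)*(0 3)(2 6 4) = (0 4 5 6 3 2 1)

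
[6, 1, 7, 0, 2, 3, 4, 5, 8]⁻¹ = [3, 1, 4, 5, 6, 7, 0, 2, 8]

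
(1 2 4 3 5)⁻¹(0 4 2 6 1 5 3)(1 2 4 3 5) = (0 3 4 6 2 1 5)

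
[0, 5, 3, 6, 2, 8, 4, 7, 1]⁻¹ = [0, 8, 4, 2, 6, 1, 3, 7, 5]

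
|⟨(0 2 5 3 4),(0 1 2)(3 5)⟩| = 720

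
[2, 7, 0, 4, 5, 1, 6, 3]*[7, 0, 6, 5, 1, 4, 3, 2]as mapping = [0→6, 1→2, 2→7, 3→1, 4→4, 5→0, 6→3, 7→5]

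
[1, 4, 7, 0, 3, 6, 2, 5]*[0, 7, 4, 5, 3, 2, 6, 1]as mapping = [0→7, 1→3, 2→1, 3→0, 4→5, 5→6, 6→4, 7→2]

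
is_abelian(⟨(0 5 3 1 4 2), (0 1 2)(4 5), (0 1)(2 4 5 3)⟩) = no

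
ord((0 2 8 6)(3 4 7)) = 12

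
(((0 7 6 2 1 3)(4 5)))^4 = (0 1 6)(2 7 3)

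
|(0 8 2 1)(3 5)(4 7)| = 4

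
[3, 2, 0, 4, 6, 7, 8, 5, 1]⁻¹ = [2, 8, 1, 0, 3, 7, 4, 5, 6]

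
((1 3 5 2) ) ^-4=() 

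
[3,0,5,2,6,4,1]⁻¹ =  [1,6,3,0,5,2,4]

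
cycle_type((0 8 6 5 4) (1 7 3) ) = 3.5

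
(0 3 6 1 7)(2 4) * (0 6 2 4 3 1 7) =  (0 1)(2 3)(6 7)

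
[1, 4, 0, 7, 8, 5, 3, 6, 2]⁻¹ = [2, 0, 8, 6, 1, 5, 7, 3, 4]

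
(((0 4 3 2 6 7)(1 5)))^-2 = (0 6 3)(2 4 7)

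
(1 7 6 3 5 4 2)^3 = (1 3 2 6 4 7 5)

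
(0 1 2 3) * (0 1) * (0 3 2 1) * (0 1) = (0 3 1)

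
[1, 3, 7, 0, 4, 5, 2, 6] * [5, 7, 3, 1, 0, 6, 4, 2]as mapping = [0→7, 1→1, 2→2, 3→5, 4→0, 5→6, 6→3, 7→4]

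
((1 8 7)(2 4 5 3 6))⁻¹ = (1 7 8)(2 6 3 5 4)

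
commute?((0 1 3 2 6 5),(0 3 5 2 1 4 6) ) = no:(0 1 3 2 6 5) * (0 3 5 2 1 4 6) = (0 4 6 2) (1 5 3),(0 3 5 2 1 4 6) * (0 1 3 2 6 5) = (0 2 3) (1 4 5 6) 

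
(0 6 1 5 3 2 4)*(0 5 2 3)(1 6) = (0 1 2 4 5)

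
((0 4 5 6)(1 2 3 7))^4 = ()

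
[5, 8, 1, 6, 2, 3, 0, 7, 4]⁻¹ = [6, 2, 4, 5, 8, 0, 3, 7, 1]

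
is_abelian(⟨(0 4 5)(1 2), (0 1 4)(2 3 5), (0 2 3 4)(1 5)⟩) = no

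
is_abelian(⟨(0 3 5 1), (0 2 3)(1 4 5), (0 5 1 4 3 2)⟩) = no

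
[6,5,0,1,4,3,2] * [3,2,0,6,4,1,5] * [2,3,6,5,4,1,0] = [1,3,5,6,4,0,2]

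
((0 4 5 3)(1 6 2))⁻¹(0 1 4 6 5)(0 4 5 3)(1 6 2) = (2 3 4 6 5)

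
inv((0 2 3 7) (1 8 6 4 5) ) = (0 7 3 2) (1 5 4 6 8) 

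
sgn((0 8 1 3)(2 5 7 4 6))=-1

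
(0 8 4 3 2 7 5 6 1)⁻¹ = (0 1 6 5 7 2 3 4 8)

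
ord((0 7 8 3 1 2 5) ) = 7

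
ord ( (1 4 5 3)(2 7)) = 4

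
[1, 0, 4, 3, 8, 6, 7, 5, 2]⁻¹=[1, 0, 8, 3, 2, 7, 5, 6, 4]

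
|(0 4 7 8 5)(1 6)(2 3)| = 10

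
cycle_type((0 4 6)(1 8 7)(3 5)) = 2.3^2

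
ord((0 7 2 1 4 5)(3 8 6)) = 6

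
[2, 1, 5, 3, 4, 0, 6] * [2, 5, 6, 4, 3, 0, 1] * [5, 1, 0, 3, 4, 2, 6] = [6, 2, 5, 4, 3, 0, 1]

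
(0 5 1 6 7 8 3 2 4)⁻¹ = (0 4 2 3 8 7 6 1 5)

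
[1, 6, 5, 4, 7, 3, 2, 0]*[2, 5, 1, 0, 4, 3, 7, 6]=[5, 7, 3, 4, 6, 0, 1, 2]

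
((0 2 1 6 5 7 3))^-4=(0 6 3 1 7 2 5)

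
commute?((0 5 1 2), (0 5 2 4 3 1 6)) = no:(0 5 1 2)*(0 5 2 4 3 1 6) = (0 2 5 6)(1 4 3), (0 5 2 4 3 1 6)*(0 5 1 2) = (0 1 6 5)(2 4 3)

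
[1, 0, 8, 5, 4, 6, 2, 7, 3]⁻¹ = [1, 0, 6, 8, 4, 3, 5, 7, 2]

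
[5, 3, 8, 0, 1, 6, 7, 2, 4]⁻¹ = [3, 4, 7, 1, 8, 0, 5, 6, 2]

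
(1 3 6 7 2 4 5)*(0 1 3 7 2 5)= (0 1 7 5 3 6 2 4)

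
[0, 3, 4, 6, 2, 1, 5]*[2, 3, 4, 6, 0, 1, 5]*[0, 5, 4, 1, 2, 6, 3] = [4, 3, 0, 6, 2, 1, 5]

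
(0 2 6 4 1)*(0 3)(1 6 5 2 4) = (0 4 6 1 3)(2 5)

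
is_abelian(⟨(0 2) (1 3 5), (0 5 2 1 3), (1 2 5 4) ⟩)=no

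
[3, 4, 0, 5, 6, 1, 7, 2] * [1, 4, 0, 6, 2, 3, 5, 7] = [6, 2, 1, 3, 5, 4, 7, 0]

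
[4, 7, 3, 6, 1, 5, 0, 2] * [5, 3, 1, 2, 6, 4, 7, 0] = [6, 0, 2, 7, 3, 4, 5, 1]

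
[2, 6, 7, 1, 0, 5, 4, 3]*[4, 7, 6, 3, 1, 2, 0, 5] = [6, 0, 5, 7, 4, 2, 1, 3]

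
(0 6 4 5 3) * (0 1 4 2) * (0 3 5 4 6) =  (1 6 2 3)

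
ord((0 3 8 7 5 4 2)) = 7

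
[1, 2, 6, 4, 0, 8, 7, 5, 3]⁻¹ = [4, 0, 1, 8, 3, 7, 2, 6, 5]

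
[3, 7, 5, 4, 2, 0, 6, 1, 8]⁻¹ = [5, 7, 4, 0, 3, 2, 6, 1, 8]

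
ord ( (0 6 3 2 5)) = 5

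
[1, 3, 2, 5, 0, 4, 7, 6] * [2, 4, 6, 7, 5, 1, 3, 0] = [4, 7, 6, 1, 2, 5, 0, 3]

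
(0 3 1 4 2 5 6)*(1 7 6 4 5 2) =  (0 3 7 6)(1 5 4)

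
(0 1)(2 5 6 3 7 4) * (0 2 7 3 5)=(0 1 2)(4 7)(5 6)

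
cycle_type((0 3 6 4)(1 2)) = 2.4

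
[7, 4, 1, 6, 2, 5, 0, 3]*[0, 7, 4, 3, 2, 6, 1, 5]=[5, 2, 7, 1, 4, 6, 0, 3]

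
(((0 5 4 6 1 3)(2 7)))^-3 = (0 6)(1 5)(2 7)(3 4)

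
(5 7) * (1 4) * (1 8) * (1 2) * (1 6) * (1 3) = (1 4 8 2 6 3)(5 7)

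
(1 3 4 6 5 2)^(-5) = (1 3 4 6 5 2)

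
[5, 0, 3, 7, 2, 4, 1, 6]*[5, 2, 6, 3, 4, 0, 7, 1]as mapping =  [0→0, 1→5, 2→3, 3→1, 4→6, 5→4, 6→2, 7→7]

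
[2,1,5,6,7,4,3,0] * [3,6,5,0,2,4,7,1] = [5,6,4,7,1,2,0,3]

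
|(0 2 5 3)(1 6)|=4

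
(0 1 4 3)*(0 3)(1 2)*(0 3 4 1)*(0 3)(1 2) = (0 1 2 3 4)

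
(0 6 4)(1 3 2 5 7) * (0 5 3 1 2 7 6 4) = (0 4 5 6)(2 3 7)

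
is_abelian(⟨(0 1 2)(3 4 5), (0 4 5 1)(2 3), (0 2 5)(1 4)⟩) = no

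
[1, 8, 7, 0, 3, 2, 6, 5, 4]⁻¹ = [3, 0, 5, 4, 8, 7, 6, 2, 1]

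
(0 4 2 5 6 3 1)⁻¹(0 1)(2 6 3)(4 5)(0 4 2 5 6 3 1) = (0 4)(1 5 3)(2 6)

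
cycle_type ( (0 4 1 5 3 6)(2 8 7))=3.6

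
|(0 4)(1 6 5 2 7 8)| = 6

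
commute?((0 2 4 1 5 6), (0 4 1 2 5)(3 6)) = no:(0 2 4 1 5 6)*(0 4 1 2 5)(3 6) = (0 5 3 6 4 2 1), (0 4 1 2 5)(3 6)*(0 2 4 1 5 6) = (0 1 4 5 2 6 3)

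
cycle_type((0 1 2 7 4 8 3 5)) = 8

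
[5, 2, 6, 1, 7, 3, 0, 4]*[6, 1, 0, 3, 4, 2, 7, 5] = [2, 0, 7, 1, 5, 3, 6, 4]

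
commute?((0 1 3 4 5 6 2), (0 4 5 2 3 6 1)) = no:(0 1 3 4 5 6 2) * (0 4 5 2 3 6 1) = (1 6 3 5)(2 4), (0 4 5 2 3 6 1) * (0 1 3 4 5 6 2) = (0 5)(2 4 6 3)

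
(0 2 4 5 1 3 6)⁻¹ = (0 6 3 1 5 4 2)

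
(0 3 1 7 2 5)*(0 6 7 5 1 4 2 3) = (1 5 6 7 3 4 2)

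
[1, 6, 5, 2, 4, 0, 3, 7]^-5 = [1, 6, 5, 2, 4, 0, 3, 7]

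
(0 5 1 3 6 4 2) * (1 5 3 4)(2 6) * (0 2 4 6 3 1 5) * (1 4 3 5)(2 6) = (0 4 5)(1 2 6)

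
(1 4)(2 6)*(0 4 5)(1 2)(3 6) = (0 4 2 3 6 1 5)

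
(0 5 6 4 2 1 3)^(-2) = (0 1 4 5 3 2 6)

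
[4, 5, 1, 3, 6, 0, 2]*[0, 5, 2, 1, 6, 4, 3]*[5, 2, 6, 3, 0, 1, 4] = [4, 0, 1, 2, 3, 5, 6]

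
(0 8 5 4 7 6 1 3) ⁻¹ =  (0 3 1 6 7 4 5 8) 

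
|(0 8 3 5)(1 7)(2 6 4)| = 12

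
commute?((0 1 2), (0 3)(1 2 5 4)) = no:(0 1 2) * (0 3)(1 2 5 4) = (0 2 3)(1 5 4), (0 3)(1 2 5 4) * (0 1 2) = (0 3 1)(2 5 4)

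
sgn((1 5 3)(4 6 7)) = 1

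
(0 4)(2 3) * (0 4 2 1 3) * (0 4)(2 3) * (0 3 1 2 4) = (0 1 4 3 2)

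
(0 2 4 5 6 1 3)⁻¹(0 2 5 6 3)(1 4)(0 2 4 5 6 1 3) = (0 2 4 6 1)(3 5)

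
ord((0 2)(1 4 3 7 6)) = 10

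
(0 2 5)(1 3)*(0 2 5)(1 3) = (0 5 2)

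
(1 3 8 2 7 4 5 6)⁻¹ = (1 6 5 4 7 2 8 3)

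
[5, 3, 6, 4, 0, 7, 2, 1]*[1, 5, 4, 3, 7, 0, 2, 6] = [0, 3, 2, 7, 1, 6, 4, 5]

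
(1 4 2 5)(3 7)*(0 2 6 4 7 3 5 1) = (0 2 1 7 5)(4 6)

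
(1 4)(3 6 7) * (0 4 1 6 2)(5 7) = (0 4 6 5 7 3 2)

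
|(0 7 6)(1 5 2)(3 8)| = 6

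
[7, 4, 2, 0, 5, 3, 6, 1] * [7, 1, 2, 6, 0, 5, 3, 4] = [4, 0, 2, 7, 5, 6, 3, 1]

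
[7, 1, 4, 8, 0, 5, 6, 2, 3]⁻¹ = [4, 1, 7, 8, 2, 5, 6, 0, 3]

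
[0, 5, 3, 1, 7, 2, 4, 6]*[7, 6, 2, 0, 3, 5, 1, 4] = [7, 5, 0, 6, 4, 2, 3, 1]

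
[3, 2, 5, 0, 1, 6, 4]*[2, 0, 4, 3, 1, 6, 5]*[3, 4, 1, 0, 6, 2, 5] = [0, 6, 5, 1, 3, 2, 4]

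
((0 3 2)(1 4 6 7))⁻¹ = (0 2 3)(1 7 6 4)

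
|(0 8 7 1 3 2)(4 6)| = 6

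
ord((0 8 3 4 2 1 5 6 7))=9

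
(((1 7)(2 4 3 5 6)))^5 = (1 7)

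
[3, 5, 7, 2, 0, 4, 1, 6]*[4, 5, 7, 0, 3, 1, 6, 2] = [0, 1, 2, 7, 4, 3, 5, 6]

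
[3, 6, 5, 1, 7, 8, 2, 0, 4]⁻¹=[7, 3, 6, 0, 8, 2, 1, 4, 5]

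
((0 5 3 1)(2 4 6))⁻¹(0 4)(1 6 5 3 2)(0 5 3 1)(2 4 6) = (0 2 3 1 4)(5 6)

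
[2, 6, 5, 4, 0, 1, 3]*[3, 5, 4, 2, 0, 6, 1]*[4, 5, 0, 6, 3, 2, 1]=[3, 5, 1, 4, 6, 2, 0]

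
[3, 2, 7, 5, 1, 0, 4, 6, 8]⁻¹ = [5, 4, 1, 0, 6, 3, 7, 2, 8]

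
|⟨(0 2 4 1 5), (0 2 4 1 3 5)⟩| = 720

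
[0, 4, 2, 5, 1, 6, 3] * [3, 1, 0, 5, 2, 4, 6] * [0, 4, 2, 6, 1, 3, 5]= [6, 2, 0, 1, 4, 5, 3]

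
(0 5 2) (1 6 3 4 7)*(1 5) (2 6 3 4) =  (0 1 3 2) (4 7 5 6) 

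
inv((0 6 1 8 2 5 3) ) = (0 3 5 2 8 1 6) 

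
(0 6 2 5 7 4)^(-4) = (0 2 7)(4 6 5)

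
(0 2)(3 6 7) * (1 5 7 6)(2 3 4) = (0 3 1 5 7 4 2)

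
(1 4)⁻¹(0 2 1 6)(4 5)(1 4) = (0 2 4 6)(1 5)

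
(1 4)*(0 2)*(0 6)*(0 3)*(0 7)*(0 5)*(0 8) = (0 2 6 3 7 5 8)(1 4)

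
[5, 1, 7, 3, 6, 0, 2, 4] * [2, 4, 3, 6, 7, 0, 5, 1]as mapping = [0→0, 1→4, 2→1, 3→6, 4→5, 5→2, 6→3, 7→7]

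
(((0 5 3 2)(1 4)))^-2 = (0 3)(2 5)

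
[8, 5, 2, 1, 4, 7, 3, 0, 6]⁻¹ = [7, 3, 2, 6, 4, 1, 8, 5, 0]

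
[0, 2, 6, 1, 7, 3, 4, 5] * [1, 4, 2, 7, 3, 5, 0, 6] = [1, 2, 0, 4, 6, 7, 3, 5]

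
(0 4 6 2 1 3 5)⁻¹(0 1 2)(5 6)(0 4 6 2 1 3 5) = (0 2)(1 4 3)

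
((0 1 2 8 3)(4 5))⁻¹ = (0 3 8 2 1)(4 5)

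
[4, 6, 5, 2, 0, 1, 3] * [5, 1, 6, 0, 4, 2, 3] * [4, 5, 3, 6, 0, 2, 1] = [0, 6, 3, 1, 2, 5, 4] 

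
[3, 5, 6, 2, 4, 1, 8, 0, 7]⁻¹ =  [7, 5, 3, 0, 4, 1, 2, 8, 6]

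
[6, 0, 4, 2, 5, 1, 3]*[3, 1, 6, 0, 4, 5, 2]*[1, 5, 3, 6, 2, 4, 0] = [3, 6, 2, 0, 4, 5, 1]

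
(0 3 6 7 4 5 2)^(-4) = (0 7 2 6 5 3 4)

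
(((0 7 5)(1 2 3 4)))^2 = (0 5 7)(1 3)(2 4)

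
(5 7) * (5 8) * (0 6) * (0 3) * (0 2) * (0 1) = (0 6 3 2 1)(5 7 8)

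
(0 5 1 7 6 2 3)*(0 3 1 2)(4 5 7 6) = (0 7 4 5 2 1 6)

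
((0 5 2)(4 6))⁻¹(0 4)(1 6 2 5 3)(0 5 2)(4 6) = (0 2 3 1 4)(5 6)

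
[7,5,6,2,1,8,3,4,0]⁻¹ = [8,4,3,6,7,1,2,0,5]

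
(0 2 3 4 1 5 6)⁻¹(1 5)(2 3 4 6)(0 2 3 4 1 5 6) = (0 3 4 1)(5 6)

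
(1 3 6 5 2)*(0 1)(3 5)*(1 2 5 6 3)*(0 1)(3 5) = (0 2 1 6)(3 5)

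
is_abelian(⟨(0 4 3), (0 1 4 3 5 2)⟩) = no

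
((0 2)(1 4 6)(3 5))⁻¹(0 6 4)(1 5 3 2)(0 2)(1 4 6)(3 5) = (0 4 3 5)(1 6 2)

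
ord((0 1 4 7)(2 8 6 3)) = 4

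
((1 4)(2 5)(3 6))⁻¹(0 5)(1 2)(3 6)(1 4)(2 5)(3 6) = (0 2)(3 6)(4 5)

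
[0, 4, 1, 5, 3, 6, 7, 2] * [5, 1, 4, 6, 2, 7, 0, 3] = [5, 2, 1, 7, 6, 0, 3, 4]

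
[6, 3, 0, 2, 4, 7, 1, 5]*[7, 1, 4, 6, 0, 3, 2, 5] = [2, 6, 7, 4, 0, 5, 1, 3]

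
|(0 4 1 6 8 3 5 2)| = 8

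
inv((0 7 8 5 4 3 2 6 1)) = (0 1 6 2 3 4 5 8 7)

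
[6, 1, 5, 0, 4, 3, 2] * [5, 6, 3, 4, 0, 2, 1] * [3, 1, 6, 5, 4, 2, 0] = [1, 0, 6, 2, 3, 4, 5]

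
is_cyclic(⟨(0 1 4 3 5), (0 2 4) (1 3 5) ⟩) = no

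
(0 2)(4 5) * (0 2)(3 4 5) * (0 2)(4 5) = (0 2)(3 5 4)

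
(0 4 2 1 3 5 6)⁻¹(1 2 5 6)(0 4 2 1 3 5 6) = (0 3 1 6)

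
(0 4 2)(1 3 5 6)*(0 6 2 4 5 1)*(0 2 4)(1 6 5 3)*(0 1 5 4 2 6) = (0 3)(1 5 2 4)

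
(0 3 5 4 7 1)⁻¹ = (0 1 7 4 5 3)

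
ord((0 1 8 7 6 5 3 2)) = 8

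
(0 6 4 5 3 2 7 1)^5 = (0 2 4 1 3 6 7 5)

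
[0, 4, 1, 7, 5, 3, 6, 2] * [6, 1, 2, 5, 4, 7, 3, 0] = [6, 4, 1, 0, 7, 5, 3, 2]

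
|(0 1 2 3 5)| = 5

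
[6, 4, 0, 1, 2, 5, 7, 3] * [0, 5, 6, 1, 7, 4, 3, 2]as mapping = [0→3, 1→7, 2→0, 3→5, 4→6, 5→4, 6→2, 7→1]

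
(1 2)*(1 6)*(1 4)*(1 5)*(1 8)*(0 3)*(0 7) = (0 3 7)(1 2 6 4 5 8)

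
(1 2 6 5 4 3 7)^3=(1 5 7 6 3 2 4)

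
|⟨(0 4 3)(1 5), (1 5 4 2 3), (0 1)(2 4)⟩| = 720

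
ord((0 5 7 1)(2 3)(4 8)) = 4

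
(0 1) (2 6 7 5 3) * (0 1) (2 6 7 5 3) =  (2 7 3 6 5) 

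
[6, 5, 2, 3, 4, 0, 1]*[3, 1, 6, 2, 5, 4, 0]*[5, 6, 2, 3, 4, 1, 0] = [5, 4, 0, 2, 1, 3, 6]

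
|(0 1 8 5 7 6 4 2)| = 8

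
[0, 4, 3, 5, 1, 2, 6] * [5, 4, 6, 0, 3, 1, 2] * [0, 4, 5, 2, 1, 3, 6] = [3, 2, 0, 4, 1, 6, 5]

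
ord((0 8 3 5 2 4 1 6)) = 8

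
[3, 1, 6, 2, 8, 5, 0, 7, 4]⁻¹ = [6, 1, 3, 0, 8, 5, 2, 7, 4]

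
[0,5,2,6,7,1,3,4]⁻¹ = [0,5,2,6,7,1,3,4]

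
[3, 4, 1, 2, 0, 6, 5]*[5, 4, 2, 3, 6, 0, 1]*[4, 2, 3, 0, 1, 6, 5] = [0, 5, 1, 3, 6, 2, 4]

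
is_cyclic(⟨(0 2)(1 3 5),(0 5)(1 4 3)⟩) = no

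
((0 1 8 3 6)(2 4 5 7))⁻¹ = (0 6 3 8 1)(2 7 5 4)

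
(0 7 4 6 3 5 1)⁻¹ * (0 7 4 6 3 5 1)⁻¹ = (0 5 6 7 1 3 4)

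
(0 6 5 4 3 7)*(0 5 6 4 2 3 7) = (0 4 7 5 2 3)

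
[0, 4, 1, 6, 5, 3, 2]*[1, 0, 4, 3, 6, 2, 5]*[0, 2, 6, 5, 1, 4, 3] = [2, 3, 0, 4, 6, 5, 1]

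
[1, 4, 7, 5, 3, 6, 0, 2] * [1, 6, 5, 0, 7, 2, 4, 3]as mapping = [0→6, 1→7, 2→3, 3→2, 4→0, 5→4, 6→1, 7→5]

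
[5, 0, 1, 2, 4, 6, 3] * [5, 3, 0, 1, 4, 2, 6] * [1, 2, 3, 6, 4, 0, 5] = [3, 0, 6, 1, 4, 5, 2]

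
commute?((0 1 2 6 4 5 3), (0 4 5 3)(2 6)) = no:(0 1 2 6 4 5 3) * (0 4 5 3)(2 6) = (0 1 6 5)(3 4), (0 4 5 3)(2 6) * (0 1 2 6 4 5 3) = (0 5)(1 2 4 3)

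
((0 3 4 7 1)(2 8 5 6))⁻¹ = (0 1 7 4 3)(2 6 5 8)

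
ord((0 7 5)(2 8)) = 6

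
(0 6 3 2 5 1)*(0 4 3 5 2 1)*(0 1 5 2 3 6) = (1 4 6 2 3 5)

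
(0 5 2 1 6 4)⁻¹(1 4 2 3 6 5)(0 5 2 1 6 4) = (0 1 3 4 2 6)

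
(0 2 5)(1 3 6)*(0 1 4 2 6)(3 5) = (0 6 4 2 3)(1 5)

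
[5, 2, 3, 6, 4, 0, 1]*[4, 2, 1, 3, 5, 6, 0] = [6, 1, 3, 0, 5, 4, 2]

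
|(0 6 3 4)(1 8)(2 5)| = 4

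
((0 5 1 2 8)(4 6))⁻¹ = (0 8 2 1 5)(4 6)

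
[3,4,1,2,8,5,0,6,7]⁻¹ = [6,2,3,0,1,5,7,8,4]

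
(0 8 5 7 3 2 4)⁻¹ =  (0 4 2 3 7 5 8)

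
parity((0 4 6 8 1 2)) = odd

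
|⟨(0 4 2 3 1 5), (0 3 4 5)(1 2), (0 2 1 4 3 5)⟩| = 720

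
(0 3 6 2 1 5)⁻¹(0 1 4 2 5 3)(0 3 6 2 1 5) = (0 6 3 5 4 1)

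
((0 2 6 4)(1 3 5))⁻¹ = (0 4 6 2)(1 5 3)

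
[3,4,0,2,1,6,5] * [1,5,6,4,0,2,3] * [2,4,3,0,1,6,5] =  [1,2,4,5,6,0,3]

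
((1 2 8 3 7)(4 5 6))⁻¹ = (1 7 3 8 2)(4 6 5)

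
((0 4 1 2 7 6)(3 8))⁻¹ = (0 6 7 2 1 4)(3 8)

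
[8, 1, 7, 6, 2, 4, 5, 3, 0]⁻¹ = [8, 1, 4, 7, 5, 6, 3, 2, 0]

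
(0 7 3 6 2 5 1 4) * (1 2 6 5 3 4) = (0 7 4) (2 3 5) 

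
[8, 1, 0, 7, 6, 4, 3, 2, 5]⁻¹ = [2, 1, 7, 6, 5, 8, 4, 3, 0]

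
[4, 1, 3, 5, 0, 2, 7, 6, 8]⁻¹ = [4, 1, 5, 2, 0, 3, 7, 6, 8]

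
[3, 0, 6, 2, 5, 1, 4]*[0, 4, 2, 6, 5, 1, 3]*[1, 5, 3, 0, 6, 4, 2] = [2, 1, 0, 3, 5, 6, 4]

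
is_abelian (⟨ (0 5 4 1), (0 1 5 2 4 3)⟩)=no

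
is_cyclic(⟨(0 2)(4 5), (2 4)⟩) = no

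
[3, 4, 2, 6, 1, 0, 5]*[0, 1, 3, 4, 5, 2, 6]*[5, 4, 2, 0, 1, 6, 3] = [1, 6, 0, 3, 4, 5, 2]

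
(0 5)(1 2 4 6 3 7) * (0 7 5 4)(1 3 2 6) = (0 4 1 6 2)(3 5 7)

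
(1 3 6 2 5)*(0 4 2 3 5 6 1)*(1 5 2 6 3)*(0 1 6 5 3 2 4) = (1 4 5)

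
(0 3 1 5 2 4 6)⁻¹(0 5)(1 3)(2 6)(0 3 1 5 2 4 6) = (0 4)(1 5)(2 3)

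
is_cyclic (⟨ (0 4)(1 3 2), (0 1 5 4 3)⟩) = no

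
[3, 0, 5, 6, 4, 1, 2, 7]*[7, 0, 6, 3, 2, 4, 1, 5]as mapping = [0→3, 1→7, 2→4, 3→1, 4→2, 5→0, 6→6, 7→5]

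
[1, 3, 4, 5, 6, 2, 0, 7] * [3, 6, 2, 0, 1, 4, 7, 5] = [6, 0, 1, 4, 7, 2, 3, 5] 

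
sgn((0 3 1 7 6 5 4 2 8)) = 1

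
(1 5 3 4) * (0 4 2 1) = (0 4)(1 5 3 2)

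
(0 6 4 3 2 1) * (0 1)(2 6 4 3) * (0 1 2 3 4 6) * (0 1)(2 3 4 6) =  (0 2)(1 3)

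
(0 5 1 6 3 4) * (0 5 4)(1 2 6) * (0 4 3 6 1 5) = (0 3 4)(1 5 2)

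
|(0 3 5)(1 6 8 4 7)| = 15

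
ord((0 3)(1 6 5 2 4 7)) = 6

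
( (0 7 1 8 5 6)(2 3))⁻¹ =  (0 6 5 8 1 7)(2 3)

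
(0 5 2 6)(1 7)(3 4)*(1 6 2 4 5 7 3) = (0 7 6)(1 3 5 4)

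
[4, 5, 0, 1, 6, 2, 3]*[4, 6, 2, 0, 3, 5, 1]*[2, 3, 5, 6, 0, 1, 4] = [6, 1, 0, 4, 3, 5, 2]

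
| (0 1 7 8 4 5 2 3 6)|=9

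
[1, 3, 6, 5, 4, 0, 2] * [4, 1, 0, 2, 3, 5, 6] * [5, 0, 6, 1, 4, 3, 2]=[0, 6, 2, 3, 1, 4, 5]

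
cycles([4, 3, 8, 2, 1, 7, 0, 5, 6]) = (0 4 1 3 2 8 6)(5 7)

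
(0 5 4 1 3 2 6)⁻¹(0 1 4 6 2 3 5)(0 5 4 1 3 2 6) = (0 6 2 4 5 3 1)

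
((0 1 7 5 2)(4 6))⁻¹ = (0 2 5 7 1)(4 6)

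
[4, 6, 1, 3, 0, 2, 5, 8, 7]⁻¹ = [4, 2, 5, 3, 0, 6, 1, 8, 7]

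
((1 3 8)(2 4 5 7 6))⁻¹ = (1 8 3)(2 6 7 5 4)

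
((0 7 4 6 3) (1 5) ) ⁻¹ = (0 3 6 4 7) (1 5) 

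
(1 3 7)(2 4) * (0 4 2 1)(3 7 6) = (0 4 1 7)(3 6)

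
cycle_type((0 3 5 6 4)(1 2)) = 2.5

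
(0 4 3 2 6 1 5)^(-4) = (0 2 5 3 1 4 6)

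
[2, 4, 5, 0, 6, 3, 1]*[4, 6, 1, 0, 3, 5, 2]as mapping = [0→1, 1→3, 2→5, 3→4, 4→2, 5→0, 6→6]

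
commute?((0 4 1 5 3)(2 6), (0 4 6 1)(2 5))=no:(0 4 1 5 3)(2 6) * (0 4 6 1)(2 5)=(0 6 5 3 4)(1 2), (0 4 6 1)(2 5) * (0 4 1 5 3)(2 6)=(0 1 4 2 3)(5 6)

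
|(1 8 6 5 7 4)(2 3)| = 6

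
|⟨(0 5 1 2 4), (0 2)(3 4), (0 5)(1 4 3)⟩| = 720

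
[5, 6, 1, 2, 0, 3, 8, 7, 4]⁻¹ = [4, 2, 3, 5, 8, 0, 1, 7, 6]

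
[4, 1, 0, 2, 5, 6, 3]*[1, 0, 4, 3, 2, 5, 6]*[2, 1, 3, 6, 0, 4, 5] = [3, 2, 1, 0, 4, 5, 6]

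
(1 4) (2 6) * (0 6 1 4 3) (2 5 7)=(0 6 5 7 2 1 3) 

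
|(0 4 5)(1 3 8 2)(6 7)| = 12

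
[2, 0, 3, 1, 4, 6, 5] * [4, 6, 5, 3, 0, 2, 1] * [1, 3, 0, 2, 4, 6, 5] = [6, 4, 2, 5, 1, 3, 0]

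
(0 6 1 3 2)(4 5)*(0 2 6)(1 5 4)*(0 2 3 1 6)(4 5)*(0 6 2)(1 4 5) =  (1 4)(2 3 6 5)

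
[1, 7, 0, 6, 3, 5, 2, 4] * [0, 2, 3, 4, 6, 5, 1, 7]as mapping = [0→2, 1→7, 2→0, 3→1, 4→4, 5→5, 6→3, 7→6]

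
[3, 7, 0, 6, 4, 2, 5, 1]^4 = [2, 1, 5, 0, 4, 6, 3, 7]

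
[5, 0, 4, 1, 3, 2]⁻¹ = [1, 3, 5, 4, 2, 0]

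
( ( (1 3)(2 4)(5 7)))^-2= ()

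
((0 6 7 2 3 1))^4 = (0 3 7)(1 2 6)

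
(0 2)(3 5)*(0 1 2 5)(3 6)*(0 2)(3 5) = (0 3 2 1)(5 6)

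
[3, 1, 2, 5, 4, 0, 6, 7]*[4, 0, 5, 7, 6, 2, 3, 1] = [7, 0, 5, 2, 6, 4, 3, 1]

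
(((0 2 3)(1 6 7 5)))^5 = (0 3 2)(1 6 7 5)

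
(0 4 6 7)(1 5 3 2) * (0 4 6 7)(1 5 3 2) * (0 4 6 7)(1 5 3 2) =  (0 7 6 4)(1 2 3 5)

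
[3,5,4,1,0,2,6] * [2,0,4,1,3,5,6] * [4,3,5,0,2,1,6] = [3,1,0,4,5,2,6]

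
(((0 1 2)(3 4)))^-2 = (0 1 2)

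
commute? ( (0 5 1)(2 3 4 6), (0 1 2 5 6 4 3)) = no: (0 5 1)(2 3 4 6) * (0 1 2 5 6 4 3) = (0 6 5 2), (0 1 2 5 6 4 3) * (0 5 1)(2 3 4 6) = (1 3 5 2)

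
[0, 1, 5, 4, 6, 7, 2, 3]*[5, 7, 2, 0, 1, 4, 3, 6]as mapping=[0→5, 1→7, 2→4, 3→1, 4→3, 5→6, 6→2, 7→0]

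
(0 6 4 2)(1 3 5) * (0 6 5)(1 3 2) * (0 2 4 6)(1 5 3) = (0 3 2)(1 4 5)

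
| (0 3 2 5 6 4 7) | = 7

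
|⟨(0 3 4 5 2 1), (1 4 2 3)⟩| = 720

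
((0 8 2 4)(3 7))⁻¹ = (0 4 2 8)(3 7)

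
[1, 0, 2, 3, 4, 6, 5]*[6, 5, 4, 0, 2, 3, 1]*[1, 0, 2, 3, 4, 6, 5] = [6, 5, 4, 1, 2, 0, 3]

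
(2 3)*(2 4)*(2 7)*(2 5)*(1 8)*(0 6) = (0 6)(1 8)(2 3 4 7 5)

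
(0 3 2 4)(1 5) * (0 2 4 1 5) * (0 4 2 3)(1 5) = (1 4 3 2 5)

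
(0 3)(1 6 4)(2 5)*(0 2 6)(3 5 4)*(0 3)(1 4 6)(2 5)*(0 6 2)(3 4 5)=(1 4 5)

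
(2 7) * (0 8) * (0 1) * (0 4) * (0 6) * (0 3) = (0 8 1 4 6 3)(2 7)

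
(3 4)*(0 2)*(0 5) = (0 2 5)(3 4)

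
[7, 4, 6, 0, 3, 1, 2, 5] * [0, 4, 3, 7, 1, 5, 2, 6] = [6, 1, 2, 0, 7, 4, 3, 5]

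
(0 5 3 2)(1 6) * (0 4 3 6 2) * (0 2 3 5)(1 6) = (1 3 2 4 5)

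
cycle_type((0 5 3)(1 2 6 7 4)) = 3.5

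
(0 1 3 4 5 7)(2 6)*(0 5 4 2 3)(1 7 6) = (0 7 5 6 3 2 1)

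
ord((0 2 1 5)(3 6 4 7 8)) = 20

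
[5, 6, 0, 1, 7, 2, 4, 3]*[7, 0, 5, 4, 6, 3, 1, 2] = [3, 1, 7, 0, 2, 5, 6, 4]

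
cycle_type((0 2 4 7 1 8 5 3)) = 8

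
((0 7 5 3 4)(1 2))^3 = (0 3 7 4 5)(1 2)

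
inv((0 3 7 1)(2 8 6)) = (0 1 7 3)(2 6 8)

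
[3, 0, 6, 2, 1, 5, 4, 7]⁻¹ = [1, 4, 3, 0, 6, 5, 2, 7]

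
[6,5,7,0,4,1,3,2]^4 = [6,1,2,0,4,5,3,7]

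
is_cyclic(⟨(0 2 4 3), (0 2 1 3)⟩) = no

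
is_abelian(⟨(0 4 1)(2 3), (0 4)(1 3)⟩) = no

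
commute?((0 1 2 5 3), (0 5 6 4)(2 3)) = no:(0 1 2 5 3) * (0 5 6 4)(2 3) = (0 1 3 5 2 6 4), (0 5 6 4)(2 3) * (0 1 2 5 3) = (0 3 5 6 4 1 2)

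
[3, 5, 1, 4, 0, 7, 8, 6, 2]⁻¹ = [4, 2, 8, 0, 3, 1, 7, 5, 6]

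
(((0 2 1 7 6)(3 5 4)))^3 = (0 7 2 6 1)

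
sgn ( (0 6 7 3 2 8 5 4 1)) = 1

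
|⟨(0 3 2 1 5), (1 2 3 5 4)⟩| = 360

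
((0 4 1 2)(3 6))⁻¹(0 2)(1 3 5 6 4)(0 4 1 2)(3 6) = (0 4)(1 2 6 5 3)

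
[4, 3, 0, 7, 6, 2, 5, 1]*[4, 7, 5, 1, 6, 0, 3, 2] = [6, 1, 4, 2, 3, 5, 0, 7]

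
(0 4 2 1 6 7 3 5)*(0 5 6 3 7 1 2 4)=(1 3 6)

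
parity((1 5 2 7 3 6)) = odd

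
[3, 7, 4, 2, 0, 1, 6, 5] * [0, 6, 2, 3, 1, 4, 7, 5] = [3, 5, 1, 2, 0, 6, 7, 4]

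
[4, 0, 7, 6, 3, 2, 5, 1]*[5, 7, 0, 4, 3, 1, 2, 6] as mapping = [0→3, 1→5, 2→6, 3→2, 4→4, 5→0, 6→1, 7→7] 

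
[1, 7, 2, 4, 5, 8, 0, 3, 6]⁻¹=[6, 0, 2, 7, 3, 4, 8, 1, 5]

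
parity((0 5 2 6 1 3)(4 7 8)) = odd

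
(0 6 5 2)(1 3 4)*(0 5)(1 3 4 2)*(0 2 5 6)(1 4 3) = (1 3 5 4)(2 6)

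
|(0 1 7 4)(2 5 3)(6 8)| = 12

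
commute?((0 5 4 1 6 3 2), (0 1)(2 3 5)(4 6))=no:(0 5 4 1 6 3 2) * (0 1)(2 3 5)(4 6)=(0 2 1 4)(5 6), (0 1)(2 3 5)(4 6) * (0 5 4 1 6 3 2)=(0 6 1 5)(3 4)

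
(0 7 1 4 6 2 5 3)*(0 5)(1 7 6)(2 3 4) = (0 6 3 5 4 1 2)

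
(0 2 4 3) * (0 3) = (0 2 4) 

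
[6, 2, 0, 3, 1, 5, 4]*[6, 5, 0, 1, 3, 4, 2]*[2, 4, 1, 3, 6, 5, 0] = [1, 2, 0, 4, 5, 6, 3]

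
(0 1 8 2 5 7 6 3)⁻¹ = (0 3 6 7 5 2 8 1)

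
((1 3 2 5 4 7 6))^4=(1 4 3 7 2 6 5)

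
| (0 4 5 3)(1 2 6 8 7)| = 20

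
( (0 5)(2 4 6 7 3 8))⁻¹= (0 5)(2 8 3 7 6 4)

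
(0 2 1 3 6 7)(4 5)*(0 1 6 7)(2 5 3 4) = (0 5 2 6)(1 4 3 7)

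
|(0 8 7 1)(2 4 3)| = 12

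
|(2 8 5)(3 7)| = 6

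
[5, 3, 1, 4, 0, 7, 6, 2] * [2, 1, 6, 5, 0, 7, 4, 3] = [7, 5, 1, 0, 2, 3, 4, 6]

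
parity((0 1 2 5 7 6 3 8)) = odd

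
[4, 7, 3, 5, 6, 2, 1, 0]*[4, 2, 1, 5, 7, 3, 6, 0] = [7, 0, 5, 3, 6, 1, 2, 4]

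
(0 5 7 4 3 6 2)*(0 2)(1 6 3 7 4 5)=(0 1 6)(4 7 5)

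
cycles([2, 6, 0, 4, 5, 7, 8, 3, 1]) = (0 2)(1 6 8)(3 4 5 7)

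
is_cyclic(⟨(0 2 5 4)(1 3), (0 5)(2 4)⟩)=yes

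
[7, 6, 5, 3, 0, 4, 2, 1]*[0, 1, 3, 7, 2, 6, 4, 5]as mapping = [0→5, 1→4, 2→6, 3→7, 4→0, 5→2, 6→3, 7→1]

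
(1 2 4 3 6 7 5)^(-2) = (1 7 3 2 5 6 4)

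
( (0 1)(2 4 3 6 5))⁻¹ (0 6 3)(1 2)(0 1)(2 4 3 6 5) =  (0 4)(1 5 6)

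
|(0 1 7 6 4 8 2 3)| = 8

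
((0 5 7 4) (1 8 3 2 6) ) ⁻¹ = (0 4 7 5) (1 6 2 3 8) 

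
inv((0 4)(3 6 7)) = (0 4)(3 7 6)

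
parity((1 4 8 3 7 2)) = odd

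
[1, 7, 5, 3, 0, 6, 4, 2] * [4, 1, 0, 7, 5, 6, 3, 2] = [1, 2, 6, 7, 4, 3, 5, 0]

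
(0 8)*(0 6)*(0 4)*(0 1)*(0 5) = (0 8 6 4 1 5)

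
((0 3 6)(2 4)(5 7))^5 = (0 6 3)(2 4)(5 7)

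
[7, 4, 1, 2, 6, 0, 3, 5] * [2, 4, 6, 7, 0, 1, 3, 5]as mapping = [0→5, 1→0, 2→4, 3→6, 4→3, 5→2, 6→7, 7→1]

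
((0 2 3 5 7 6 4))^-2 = (0 6 5 2 4 7 3)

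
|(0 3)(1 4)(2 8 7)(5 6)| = 6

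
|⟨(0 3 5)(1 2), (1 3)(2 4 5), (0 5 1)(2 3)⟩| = 720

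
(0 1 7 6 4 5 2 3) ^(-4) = (0 4) (1 5) (2 7) (3 6) 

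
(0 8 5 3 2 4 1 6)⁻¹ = (0 6 1 4 2 3 5 8)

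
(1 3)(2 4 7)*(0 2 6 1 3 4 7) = (0 2 7 6 1 4)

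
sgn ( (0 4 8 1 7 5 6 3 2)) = 1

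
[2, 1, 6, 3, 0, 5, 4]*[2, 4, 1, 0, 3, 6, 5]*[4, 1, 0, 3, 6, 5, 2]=[1, 6, 5, 4, 0, 2, 3]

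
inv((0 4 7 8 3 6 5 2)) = (0 2 5 6 3 8 7 4)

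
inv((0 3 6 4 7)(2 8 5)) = (0 7 4 6 3)(2 5 8)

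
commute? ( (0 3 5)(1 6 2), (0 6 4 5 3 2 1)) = no: (0 3 5)(1 6 2)*(0 6 4 5 3 2 1) = (0 2)(1 4 5 6), (0 6 4 5 3 2 1)*(0 3 5)(1 6 2) = (0 2 6 4)(1 3)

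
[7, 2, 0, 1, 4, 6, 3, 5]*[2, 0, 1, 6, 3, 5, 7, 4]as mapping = [0→4, 1→1, 2→2, 3→0, 4→3, 5→7, 6→6, 7→5]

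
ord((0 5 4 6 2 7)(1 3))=6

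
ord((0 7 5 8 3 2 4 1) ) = 8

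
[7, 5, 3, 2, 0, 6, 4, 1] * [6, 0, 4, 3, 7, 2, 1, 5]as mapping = [0→5, 1→2, 2→3, 3→4, 4→6, 5→1, 6→7, 7→0]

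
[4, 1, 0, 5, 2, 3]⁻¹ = [2, 1, 4, 5, 0, 3]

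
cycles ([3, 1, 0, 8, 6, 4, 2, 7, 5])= (0 3 8 5 4 6 2)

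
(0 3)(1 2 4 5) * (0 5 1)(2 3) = (0 2 4 1 3 5)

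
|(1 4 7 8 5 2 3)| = 7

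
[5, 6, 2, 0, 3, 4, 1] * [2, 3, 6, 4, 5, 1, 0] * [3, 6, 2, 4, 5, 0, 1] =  [6, 3, 1, 2, 5, 0, 4]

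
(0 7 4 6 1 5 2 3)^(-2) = (0 2 1 4)(3 5 6 7)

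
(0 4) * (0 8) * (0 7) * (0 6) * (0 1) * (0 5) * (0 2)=(0 4 8 7 6 1 5 2)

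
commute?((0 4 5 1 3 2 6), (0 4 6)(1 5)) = no:(0 4 5 1 3 2 6)*(0 4 6)(1 5) = (0 6 4 1 3 2), (0 4 6)(1 5)*(0 4 5 1 3 2 6) = (0 5 3 2 6 4)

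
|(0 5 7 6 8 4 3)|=7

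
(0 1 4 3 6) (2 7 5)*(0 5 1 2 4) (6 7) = (0 2 6 5 4 3 7 1) 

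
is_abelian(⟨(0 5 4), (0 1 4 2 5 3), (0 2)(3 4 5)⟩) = no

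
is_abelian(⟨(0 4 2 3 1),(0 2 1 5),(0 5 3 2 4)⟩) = no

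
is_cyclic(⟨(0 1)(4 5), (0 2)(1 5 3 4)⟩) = no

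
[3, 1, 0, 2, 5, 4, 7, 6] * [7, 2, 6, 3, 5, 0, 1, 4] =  [3, 2, 7, 6, 0, 5, 4, 1]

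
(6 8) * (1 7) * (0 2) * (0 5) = (0 2 5)(1 7)(6 8)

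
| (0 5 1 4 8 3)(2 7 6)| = 6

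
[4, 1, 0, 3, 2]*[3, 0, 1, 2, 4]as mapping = [0→4, 1→0, 2→3, 3→2, 4→1]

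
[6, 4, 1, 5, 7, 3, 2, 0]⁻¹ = [7, 2, 6, 5, 1, 3, 0, 4]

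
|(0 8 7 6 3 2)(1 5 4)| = 6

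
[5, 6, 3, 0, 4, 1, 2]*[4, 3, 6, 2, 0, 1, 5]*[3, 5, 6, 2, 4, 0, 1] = [5, 0, 6, 4, 3, 2, 1]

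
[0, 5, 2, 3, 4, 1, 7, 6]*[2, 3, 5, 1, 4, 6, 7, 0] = [2, 6, 5, 1, 4, 3, 0, 7]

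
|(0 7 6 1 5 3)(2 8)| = 6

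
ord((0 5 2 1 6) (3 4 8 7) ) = 20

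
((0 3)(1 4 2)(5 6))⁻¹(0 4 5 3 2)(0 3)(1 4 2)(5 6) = (0 1 3 2 6)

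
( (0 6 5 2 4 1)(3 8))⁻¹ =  (0 1 4 2 5 6)(3 8)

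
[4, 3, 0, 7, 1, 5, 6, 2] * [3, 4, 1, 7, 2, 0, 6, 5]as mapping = [0→2, 1→7, 2→3, 3→5, 4→4, 5→0, 6→6, 7→1]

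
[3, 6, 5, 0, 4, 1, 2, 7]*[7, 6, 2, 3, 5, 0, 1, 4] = [3, 1, 0, 7, 5, 6, 2, 4]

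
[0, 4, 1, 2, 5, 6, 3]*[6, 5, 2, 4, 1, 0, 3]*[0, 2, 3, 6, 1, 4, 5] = [5, 2, 4, 3, 0, 6, 1]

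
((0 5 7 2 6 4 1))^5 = (0 4 2 5 1 6 7)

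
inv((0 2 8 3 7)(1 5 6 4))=(0 7 3 8 2)(1 4 6 5)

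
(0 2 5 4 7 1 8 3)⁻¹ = (0 3 8 1 7 4 5 2)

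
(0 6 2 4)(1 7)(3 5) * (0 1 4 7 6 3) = (0 3 5)(1 6 2 7 4)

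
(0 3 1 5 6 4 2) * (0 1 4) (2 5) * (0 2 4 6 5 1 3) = (1 4) (2 3 6) 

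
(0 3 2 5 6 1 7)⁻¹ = (0 7 1 6 5 2 3)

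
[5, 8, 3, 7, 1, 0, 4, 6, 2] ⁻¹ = [5, 4, 8, 2, 6, 0, 7, 3, 1] 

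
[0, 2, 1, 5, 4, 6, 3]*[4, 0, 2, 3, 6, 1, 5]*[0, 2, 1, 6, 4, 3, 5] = [4, 1, 0, 2, 5, 3, 6]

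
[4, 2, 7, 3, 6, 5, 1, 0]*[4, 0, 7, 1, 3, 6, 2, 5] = [3, 7, 5, 1, 2, 6, 0, 4]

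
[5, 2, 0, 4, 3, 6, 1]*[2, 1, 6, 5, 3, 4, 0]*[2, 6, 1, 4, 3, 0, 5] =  [3, 5, 1, 4, 0, 2, 6] 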